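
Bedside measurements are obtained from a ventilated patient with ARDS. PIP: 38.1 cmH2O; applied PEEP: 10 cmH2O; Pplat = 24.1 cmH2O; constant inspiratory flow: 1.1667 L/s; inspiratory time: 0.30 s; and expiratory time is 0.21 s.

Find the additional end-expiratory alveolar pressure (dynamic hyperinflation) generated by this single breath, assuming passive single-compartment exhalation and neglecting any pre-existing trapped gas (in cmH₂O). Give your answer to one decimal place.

Vt = flow × Ti = 1.1667 L/s × 0.30 s × 1000 mL/L = 350.01 mL.
R = (PIP − Pplat)/V̇ = (38.1 − 24.1) / 1.1667 = 14.0/1.1667 = 12.0 cmH2O·s/L.
C = Vt/(Pplat − PEEP) = 350.01 / (24.1 − 10) = 350.01/14.1 = 24.823 mL/cmH2O.
τ = R × C = 12.0 × 0.02482 L/cmH2O = 0.2978 s.
Fraction remaining = e^(−Te/τ) = e^(−0.21/0.2978) = 0.494; trapped volume = 350.01 × 0.494 = 172.9 mL.
Additional alveolar pressure from trapping ≈ V_trapped / C = 172.9 / 24.823 = 6.965 cmH2O.

7.0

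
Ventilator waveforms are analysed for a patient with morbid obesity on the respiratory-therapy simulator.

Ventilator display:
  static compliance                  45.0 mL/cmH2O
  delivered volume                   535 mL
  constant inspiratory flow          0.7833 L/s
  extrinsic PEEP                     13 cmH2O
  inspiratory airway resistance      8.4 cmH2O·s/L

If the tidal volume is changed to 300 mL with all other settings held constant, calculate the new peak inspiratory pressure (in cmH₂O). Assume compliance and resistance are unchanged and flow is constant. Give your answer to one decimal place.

PIP = Vt/C + R·V̇ + PEEP (constant-flow equation of motion).
Only the elastic term changes: ΔPIP = ΔVt / C = (300 − 535) / 45.0 = -5.222 cmH2O.
Original PIP = 535/45.0 + 8.4×0.7833 + 13 = 31.469 cmH2O; new PIP = 31.469 + (-5.222) = 26.247 cmH2O.

26.2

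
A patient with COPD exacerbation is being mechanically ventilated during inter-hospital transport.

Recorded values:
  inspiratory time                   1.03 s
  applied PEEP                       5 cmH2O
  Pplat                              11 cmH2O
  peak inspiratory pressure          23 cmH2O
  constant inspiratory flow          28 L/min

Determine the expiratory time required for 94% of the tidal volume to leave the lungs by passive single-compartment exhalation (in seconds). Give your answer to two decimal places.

5.80

Flow: 28 L/min ÷ 60 = 0.4667 L/s.
Vt = flow × Ti = 0.4667 L/s × 1.03 s × 1000 mL/L = 480.7 mL.
R = (PIP − Pplat)/V̇ = (23 − 11) / 0.4667 = 12.0/0.4667 = 25.712 cmH2O·s/L.
C = Vt/(Pplat − PEEP) = 480.7 / (11 − 5) = 480.7/6.0 = 80.117 mL/cmH2O.
τ = R × C = 25.712 × 0.08012 L/cmH2O = 2.06 s.
t = −τ·ln(1 − 0.94) = −2.06·ln(0.06) = 5.796 s.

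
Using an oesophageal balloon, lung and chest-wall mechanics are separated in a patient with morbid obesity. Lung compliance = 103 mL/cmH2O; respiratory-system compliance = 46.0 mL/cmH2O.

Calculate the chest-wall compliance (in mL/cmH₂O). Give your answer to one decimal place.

83.1

1/Ccw = 1/Crs − 1/CL.
1/Ccw = 1/46.0 − 1/103 = 0.01203.
Ccw = 83.126 mL/cmH2O.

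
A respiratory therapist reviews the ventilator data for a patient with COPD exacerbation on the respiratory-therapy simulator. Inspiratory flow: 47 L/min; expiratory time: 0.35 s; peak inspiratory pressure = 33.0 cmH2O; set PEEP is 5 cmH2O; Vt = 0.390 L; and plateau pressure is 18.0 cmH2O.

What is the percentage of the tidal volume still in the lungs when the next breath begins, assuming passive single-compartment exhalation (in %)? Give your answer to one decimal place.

Flow: 47 L/min ÷ 60 = 0.7833 L/s.
R = (PIP − Pplat)/V̇ = (33.0 − 18.0) / 0.7833 = 15.0/0.7833 = 19.15 cmH2O·s/L.
C = Vt/(Pplat − PEEP) = 390.0 / (18.0 − 5) = 390.0/13.0 = 30.0 mL/cmH2O.
τ = R × C = 19.15 × 0.03 L/cmH2O = 0.5745 s.
Fraction remaining at end-expiration = e^(−Te/τ) = e^(−0.35/0.5745) = 0.5438 → 54.38%.

54.4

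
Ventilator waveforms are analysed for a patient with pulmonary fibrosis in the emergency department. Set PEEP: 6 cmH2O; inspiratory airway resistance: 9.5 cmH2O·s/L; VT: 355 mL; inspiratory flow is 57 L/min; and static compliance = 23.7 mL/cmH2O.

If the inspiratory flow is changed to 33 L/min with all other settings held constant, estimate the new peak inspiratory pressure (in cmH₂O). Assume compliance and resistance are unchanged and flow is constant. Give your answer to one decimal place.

Flow: 57 L/min ÷ 60 = 0.95 L/s.
New flow: 33 L/min ÷ 60 = 0.55 L/s.
PIP = Vt/C + R·V̇ + PEEP (constant-flow equation of motion).
Only the resistive term changes: ΔPIP = R × ΔV̇ = 9.5 × (0.55 − 0.95) = 9.5 × -0.4 = -3.8 cmH2O.
Original PIP = 355/23.7 + 9.5×0.95 + 6 = 30.004 cmH2O; new PIP = 30.004 + (-3.8) = 26.204 cmH2O.

26.2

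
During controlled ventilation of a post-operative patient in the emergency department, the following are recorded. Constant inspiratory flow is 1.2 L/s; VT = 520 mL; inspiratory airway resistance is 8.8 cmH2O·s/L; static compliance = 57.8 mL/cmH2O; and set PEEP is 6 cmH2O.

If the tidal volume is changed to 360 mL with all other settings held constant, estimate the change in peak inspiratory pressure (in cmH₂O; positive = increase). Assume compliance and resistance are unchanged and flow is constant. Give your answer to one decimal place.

PIP = Vt/C + R·V̇ + PEEP (constant-flow equation of motion).
Only the elastic term changes: ΔPIP = ΔVt / C = (360 − 520) / 57.8 = -2.768 cmH2O.

-2.8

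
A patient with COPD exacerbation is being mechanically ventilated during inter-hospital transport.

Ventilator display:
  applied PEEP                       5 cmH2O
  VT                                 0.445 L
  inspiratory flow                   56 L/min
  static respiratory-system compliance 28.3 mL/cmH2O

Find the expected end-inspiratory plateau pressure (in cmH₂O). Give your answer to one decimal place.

Pplat = PEEP + Vt / Cstat = 5 + 445 / 28.3 = 5 + 15.724 = 20.724 cmH2O.

20.7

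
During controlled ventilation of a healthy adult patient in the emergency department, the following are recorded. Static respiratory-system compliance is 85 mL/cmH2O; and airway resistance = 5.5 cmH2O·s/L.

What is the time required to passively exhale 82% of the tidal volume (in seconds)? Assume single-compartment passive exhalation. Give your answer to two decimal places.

τ = R × C = 5.5 × 85 mL/cmH2O = 5.5 × 0.085 L/cmH2O = 0.4675 s.
Exhaled fraction f = 1 − e^(−t/τ) → t = −τ·ln(1 − f) = −0.4675·ln(0.18) = 0.8017 s.

0.80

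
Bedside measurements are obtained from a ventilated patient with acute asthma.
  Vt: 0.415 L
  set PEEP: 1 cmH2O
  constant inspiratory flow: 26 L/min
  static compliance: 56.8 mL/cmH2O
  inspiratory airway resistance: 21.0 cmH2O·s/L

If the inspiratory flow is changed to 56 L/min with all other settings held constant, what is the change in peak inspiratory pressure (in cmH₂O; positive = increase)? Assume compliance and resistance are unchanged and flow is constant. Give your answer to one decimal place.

10.5

Flow: 26 L/min ÷ 60 = 0.4333 L/s.
New flow: 56 L/min ÷ 60 = 0.9333 L/s.
PIP = Vt/C + R·V̇ + PEEP (constant-flow equation of motion).
Only the resistive term changes: ΔPIP = R × ΔV̇ = 21.0 × (0.9333 − 0.4333) = 21.0 × 0.5 = 10.5 cmH2O.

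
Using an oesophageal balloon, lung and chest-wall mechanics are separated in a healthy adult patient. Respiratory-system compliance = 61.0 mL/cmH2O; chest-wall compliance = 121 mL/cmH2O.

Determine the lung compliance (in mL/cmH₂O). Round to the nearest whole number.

1/CL = 1/Crs − 1/Ccw.
1/CL = 1/61.0 − 1/121 = 0.008129.
CL = 123.02 mL/cmH2O.

123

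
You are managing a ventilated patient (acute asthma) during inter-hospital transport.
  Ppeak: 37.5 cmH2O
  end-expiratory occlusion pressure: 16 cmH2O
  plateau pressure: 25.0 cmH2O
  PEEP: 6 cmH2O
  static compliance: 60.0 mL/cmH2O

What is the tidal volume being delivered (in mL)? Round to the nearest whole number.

540

End-expiratory occlusion gives total PEEP = 16 cmH2O (intrinsic PEEP = 16 − 6 = 10). Use total PEEP for the elastic gradient.
Vt = Cstat × (Pplat − PEEPtotal) = 60.0 × (25.0 − 16) = 60.0 × 9.0 = 540.0 mL.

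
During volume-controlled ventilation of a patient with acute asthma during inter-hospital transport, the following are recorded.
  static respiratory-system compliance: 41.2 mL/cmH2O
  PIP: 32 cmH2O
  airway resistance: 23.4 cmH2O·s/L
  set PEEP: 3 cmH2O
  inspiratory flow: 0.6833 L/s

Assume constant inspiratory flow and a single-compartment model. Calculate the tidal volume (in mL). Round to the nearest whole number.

Equation of motion (constant flow): PIP = Vt/C + R·V̇ + PEEP.
Vt/C = PIP − R·V̇ − PEEP = 32 − 15.989 − 3 = 13.011 cmH2O.
Vt = C × 13.011 = 41.2 × 13.011 = 536.05 mL.

536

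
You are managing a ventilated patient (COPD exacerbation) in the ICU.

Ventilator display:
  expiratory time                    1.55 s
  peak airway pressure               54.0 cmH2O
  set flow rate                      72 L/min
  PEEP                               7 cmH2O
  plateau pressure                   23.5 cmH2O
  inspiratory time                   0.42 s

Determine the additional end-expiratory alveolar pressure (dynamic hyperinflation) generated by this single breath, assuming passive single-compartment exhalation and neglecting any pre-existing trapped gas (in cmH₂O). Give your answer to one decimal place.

Flow: 72 L/min ÷ 60 = 1.2 L/s.
Vt = flow × Ti = 1.2 L/s × 0.42 s × 1000 mL/L = 504.0 mL.
R = (PIP − Pplat)/V̇ = (54.0 − 23.5) / 1.2 = 30.5/1.2 = 25.417 cmH2O·s/L.
C = Vt/(Pplat − PEEP) = 504.0 / (23.5 − 7) = 504.0/16.5 = 30.545 mL/cmH2O.
τ = R × C = 25.417 × 0.03055 L/cmH2O = 0.7765 s.
Fraction remaining = e^(−Te/τ) = e^(−1.55/0.7765) = 0.1359; trapped volume = 504.0 × 0.1359 = 68.494 mL.
Additional alveolar pressure from trapping ≈ V_trapped / C = 68.494 / 30.545 = 2.242 cmH2O.

2.2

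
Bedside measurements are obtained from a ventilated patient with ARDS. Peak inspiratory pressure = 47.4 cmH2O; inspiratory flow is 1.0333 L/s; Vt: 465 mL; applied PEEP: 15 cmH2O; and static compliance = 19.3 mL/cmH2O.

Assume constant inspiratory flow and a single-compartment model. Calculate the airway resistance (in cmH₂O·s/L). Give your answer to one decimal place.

8.0

Equation of motion (constant flow): PIP = Vt/C + R·V̇ + PEEP.
R·V̇ = PIP − Vt/C − PEEP = 47.4 − 465/19.3 − 15 = 47.4 − 24.093 − 15 = 8.307 cmH2O.
R = 8.307 / 1.0333 = 8.039 cmH2O·s/L.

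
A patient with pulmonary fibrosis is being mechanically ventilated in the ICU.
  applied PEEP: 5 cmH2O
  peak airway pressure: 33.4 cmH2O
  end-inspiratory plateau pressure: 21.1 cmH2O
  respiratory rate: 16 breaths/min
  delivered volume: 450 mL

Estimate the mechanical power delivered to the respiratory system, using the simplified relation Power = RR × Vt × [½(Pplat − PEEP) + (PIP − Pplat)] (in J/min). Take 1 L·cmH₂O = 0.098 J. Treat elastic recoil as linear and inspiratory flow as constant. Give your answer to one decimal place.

14.4

Per-breath work = Vt × [½(Pplat−PEEP) + (PIP−Pplat)] = 0.450 × [0.5×16.1 + 12.3] = 0.450 × 20.35 = 9.158 L·cmH2O.
Power = 16 × 9.158 = 146.53 L·cmH2O/min.
× 0.098 J/(L·cmH2O) → 14.36 J/min.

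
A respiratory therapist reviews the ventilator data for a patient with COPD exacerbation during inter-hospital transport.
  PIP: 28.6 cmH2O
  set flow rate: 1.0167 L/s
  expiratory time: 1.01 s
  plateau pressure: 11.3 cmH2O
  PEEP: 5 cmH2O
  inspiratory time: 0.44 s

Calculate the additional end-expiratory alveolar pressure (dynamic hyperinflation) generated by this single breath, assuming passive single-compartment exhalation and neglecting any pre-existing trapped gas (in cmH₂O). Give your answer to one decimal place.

2.7

Vt = flow × Ti = 1.0167 L/s × 0.44 s × 1000 mL/L = 447.35 mL.
R = (PIP − Pplat)/V̇ = (28.6 − 11.3) / 1.0167 = 17.3/1.0167 = 17.016 cmH2O·s/L.
C = Vt/(Pplat − PEEP) = 447.35 / (11.3 − 5) = 447.35/6.3 = 71.008 mL/cmH2O.
τ = R × C = 17.016 × 0.07101 L/cmH2O = 1.208 s.
Fraction remaining = e^(−Te/τ) = e^(−1.01/1.208) = 0.4334; trapped volume = 447.35 × 0.4334 = 193.88 mL.
Additional alveolar pressure from trapping ≈ V_trapped / C = 193.88 / 71.008 = 2.73 cmH2O.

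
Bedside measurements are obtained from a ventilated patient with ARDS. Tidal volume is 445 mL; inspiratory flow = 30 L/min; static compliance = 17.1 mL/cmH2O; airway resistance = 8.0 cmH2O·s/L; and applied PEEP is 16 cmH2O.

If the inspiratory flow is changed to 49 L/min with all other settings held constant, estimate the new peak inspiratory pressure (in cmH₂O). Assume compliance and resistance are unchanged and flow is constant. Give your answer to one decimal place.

Flow: 30 L/min ÷ 60 = 0.5 L/s.
New flow: 49 L/min ÷ 60 = 0.8167 L/s.
PIP = Vt/C + R·V̇ + PEEP (constant-flow equation of motion).
Only the resistive term changes: ΔPIP = R × ΔV̇ = 8.0 × (0.8167 − 0.5) = 8.0 × 0.3167 = 2.534 cmH2O.
Original PIP = 445/17.1 + 8.0×0.5 + 16 = 46.023 cmH2O; new PIP = 46.023 + (2.534) = 48.557 cmH2O.

48.6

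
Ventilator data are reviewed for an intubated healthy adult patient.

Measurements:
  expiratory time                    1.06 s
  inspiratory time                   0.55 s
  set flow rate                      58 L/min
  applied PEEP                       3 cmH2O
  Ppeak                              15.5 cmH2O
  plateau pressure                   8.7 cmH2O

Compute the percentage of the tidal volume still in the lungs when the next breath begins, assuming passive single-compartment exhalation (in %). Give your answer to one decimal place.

Flow: 58 L/min ÷ 60 = 0.9667 L/s.
Vt = flow × Ti = 0.9667 L/s × 0.55 s × 1000 mL/L = 531.69 mL.
R = (PIP − Pplat)/V̇ = (15.5 − 8.7) / 0.9667 = 6.8/0.9667 = 7.034 cmH2O·s/L.
C = Vt/(Pplat − PEEP) = 531.69 / (8.7 − 3) = 531.69/5.7 = 93.279 mL/cmH2O.
τ = R × C = 7.034 × 0.09328 L/cmH2O = 0.6561 s.
Fraction remaining at end-expiration = e^(−Te/τ) = e^(−1.06/0.6561) = 0.1988 → 19.88%.

19.9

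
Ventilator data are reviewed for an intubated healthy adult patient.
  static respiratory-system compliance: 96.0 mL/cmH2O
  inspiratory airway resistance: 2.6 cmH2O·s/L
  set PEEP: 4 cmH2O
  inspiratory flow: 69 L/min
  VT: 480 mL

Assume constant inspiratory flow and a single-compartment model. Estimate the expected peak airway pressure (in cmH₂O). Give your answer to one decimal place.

Flow: 69 L/min ÷ 60 = 1.15 L/s.
Equation of motion (constant flow): PIP = Vt/C + R·V̇ + PEEP.
PIP = 480/96.0 + 2.6×1.15 + 4 = 5.0 + 2.99 + 4 = 11.99 cmH2O.

12.0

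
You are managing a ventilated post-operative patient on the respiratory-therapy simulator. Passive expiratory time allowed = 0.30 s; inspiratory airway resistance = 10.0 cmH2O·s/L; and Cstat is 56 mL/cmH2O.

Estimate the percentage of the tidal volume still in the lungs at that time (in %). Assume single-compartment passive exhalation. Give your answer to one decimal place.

τ = R × C = 10.0 × 56 mL/cmH2O = 10.0 × 0.056 L/cmH2O = 0.56 s.
Passive exhalation: V(t)/V₀ = e^(−t/τ) = e^(−0.30/0.56) = 0.5853.
Fraction remaining = 0.5853 → 58.53%.

58.5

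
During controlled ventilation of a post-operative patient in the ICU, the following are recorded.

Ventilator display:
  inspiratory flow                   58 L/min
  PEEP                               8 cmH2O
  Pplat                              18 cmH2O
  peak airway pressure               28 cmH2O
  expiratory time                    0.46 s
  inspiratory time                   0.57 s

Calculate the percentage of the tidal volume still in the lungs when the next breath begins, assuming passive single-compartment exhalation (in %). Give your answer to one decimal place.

44.6

Flow: 58 L/min ÷ 60 = 0.9667 L/s.
Vt = flow × Ti = 0.9667 L/s × 0.57 s × 1000 mL/L = 551.02 mL.
R = (PIP − Pplat)/V̇ = (28 − 18) / 0.9667 = 10.0/0.9667 = 10.344 cmH2O·s/L.
C = Vt/(Pplat − PEEP) = 551.02 / (18 − 8) = 551.02/10.0 = 55.102 mL/cmH2O.
τ = R × C = 10.344 × 0.0551 L/cmH2O = 0.57 s.
Fraction remaining at end-expiration = e^(−Te/τ) = e^(−0.46/0.57) = 0.4462 → 44.62%.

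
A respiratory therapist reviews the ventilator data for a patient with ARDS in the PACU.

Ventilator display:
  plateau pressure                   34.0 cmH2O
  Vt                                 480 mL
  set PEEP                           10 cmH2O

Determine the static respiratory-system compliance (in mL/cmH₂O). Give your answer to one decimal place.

Cstat = Vt / (Pplat − PEEP) = 480 / (34.0 − 10) = 480 / 24.0 = 20.0 mL/cmH2O.

20.0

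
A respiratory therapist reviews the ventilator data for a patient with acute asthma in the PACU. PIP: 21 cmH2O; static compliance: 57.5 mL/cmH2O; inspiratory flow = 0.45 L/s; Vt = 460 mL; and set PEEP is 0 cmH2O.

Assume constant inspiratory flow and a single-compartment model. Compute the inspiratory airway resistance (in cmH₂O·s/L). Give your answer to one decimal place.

Equation of motion (constant flow): PIP = Vt/C + R·V̇ + PEEP.
R·V̇ = PIP − Vt/C − PEEP = 21 − 460/57.5 − 0 = 21 − 8.0 − 0 = 13.0 cmH2O.
R = 13.0 / 0.45 = 28.889 cmH2O·s/L.

28.9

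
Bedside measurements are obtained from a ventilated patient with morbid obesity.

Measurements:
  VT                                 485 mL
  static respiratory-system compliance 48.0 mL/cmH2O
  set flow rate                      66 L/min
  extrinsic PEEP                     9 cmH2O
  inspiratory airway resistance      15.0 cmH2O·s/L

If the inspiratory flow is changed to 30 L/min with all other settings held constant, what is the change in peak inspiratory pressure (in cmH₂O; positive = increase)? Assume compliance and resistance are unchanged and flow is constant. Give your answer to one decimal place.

Flow: 66 L/min ÷ 60 = 1.1 L/s.
New flow: 30 L/min ÷ 60 = 0.5 L/s.
PIP = Vt/C + R·V̇ + PEEP (constant-flow equation of motion).
Only the resistive term changes: ΔPIP = R × ΔV̇ = 15.0 × (0.5 − 1.1) = 15.0 × -0.6 = -9.0 cmH2O.

-9.0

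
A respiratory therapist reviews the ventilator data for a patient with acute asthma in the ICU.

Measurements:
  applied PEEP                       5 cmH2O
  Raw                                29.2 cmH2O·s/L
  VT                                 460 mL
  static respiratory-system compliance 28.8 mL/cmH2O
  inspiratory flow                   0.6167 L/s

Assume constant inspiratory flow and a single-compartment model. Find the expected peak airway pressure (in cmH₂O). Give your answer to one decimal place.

39.0

Equation of motion (constant flow): PIP = Vt/C + R·V̇ + PEEP.
PIP = 460/28.8 + 29.2×0.6167 + 5 = 15.972 + 18.008 + 5 = 38.98 cmH2O.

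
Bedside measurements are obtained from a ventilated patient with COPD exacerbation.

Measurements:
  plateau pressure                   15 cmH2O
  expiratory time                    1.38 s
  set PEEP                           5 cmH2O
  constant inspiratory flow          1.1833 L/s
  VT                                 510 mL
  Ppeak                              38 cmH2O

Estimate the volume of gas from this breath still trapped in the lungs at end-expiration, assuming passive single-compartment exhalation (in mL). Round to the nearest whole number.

127

R = (PIP − Pplat)/V̇ = (38 − 15) / 1.1833 = 23.0/1.1833 = 19.437 cmH2O·s/L.
C = Vt/(Pplat − PEEP) = 510.0 / (15 − 5) = 510.0/10.0 = 51.0 mL/cmH2O.
τ = R × C = 19.437 × 0.051 L/cmH2O = 0.9913 s.
Fraction remaining = e^(−Te/τ) = e^(−1.38/0.9913) = 0.2485.
Trapped volume = 510.0 × 0.2485 = 126.74 mL.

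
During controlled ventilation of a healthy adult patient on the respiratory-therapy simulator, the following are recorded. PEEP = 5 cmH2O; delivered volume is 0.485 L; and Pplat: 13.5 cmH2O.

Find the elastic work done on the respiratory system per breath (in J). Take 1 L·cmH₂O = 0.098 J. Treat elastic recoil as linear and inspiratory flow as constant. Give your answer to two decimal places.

0.20

Elastic work ≈ ½ × (Pplat − PEEP) × Vt = 0.5 × (13.5 − 5) × 0.485 L = 0.5 × 8.5 × 0.485 = 2.061 L·cmH2O.
× 0.098 J/(L·cmH2O) → 0.202 J.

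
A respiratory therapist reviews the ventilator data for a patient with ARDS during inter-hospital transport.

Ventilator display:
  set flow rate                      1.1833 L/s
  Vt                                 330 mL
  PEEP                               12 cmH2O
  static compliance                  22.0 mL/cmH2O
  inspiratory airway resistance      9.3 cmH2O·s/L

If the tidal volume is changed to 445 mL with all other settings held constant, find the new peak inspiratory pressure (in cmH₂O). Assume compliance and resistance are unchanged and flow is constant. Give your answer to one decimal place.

43.2

PIP = Vt/C + R·V̇ + PEEP (constant-flow equation of motion).
Only the elastic term changes: ΔPIP = ΔVt / C = (445 − 330) / 22.0 = 5.227 cmH2O.
Original PIP = 330/22.0 + 9.3×1.1833 + 12 = 38.005 cmH2O; new PIP = 38.005 + (5.227) = 43.232 cmH2O.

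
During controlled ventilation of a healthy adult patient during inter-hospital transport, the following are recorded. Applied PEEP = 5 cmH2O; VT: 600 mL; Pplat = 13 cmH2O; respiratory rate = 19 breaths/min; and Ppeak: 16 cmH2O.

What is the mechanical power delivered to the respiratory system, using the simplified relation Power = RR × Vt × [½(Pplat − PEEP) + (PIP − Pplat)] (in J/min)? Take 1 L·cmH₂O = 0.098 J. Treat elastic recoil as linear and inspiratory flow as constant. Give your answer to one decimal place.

Per-breath work = Vt × [½(Pplat−PEEP) + (PIP−Pplat)] = 0.600 × [0.5×8.0 + 3.0] = 0.600 × 7.0 = 4.2 L·cmH2O.
Power = 19 × 4.2 = 79.8 L·cmH2O/min.
× 0.098 J/(L·cmH2O) → 7.82 J/min.

7.8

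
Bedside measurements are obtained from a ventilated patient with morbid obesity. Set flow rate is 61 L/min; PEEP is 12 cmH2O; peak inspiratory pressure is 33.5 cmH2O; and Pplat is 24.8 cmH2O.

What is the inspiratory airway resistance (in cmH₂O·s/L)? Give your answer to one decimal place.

Flow: 61 L/min ÷ 60 = 1.0167 L/s.
Raw = (PIP − Pplat) / flow = (33.5 − 24.8) / 1.0167 = 8.7 / 1.0167 = 8.557 cmH2O·s/L.

8.6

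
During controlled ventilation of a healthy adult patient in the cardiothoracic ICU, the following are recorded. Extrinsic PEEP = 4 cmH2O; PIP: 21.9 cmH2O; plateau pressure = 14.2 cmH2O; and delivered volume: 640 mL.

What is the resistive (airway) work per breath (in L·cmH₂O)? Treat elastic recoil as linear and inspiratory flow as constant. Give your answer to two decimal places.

4.93

With constant inspiratory flow the resistive pressure is constant at PIP − Pplat = 21.9 − 14.2 = 7.7 cmH2O, so resistive work = 7.7 × 0.640 = 4.928 L·cmH2O.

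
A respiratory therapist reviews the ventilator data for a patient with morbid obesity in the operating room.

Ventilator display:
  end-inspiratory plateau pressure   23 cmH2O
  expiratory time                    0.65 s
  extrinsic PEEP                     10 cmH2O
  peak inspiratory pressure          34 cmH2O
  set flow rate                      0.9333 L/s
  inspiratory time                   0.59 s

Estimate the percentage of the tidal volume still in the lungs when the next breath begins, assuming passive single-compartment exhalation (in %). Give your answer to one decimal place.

Vt = flow × Ti = 0.9333 L/s × 0.59 s × 1000 mL/L = 550.65 mL.
R = (PIP − Pplat)/V̇ = (34 − 23) / 0.9333 = 11.0/0.9333 = 11.786 cmH2O·s/L.
C = Vt/(Pplat − PEEP) = 550.65 / (23 − 10) = 550.65/13.0 = 42.358 mL/cmH2O.
τ = R × C = 11.786 × 0.04236 L/cmH2O = 0.4993 s.
Fraction remaining at end-expiration = e^(−Te/τ) = e^(−0.65/0.4993) = 0.272 → 27.2%.

27.2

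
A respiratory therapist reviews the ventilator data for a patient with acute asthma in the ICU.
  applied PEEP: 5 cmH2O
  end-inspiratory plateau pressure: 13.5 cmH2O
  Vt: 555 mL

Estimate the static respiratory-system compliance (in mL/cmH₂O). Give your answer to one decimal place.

65.3

Cstat = Vt / (Pplat − PEEP) = 555 / (13.5 − 5) = 555 / 8.5 = 65.294 mL/cmH2O.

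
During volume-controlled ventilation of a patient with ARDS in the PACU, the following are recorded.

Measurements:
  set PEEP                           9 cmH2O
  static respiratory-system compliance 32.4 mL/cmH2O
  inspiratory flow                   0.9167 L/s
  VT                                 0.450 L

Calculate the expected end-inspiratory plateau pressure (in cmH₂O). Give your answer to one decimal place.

Pplat = PEEP + Vt / Cstat = 9 + 450 / 32.4 = 9 + 13.889 = 22.889 cmH2O.

22.9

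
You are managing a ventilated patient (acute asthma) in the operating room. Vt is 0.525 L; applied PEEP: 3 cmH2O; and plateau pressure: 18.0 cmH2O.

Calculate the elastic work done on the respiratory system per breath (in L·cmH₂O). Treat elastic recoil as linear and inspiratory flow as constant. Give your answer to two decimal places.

3.94

Elastic work ≈ ½ × (Pplat − PEEP) × Vt = 0.5 × (18.0 − 3) × 0.525 L = 0.5 × 15.0 × 0.525 = 3.938 L·cmH2O.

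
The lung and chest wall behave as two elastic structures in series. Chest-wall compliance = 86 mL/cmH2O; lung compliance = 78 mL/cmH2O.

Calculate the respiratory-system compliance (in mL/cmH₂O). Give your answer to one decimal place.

40.9

Lung and chest wall are elastances in series: 1/Crs = 1/CL + 1/Ccw.
1/Crs = 1/78 + 1/86 = 0.02445.
Crs = 40.9 mL/cmH2O.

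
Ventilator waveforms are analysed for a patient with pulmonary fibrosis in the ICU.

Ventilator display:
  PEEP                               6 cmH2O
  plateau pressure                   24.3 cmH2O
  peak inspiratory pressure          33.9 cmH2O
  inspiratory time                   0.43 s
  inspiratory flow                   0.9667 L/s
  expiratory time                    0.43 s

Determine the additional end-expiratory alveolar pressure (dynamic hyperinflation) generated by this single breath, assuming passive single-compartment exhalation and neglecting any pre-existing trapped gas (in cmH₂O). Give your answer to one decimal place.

Vt = flow × Ti = 0.9667 L/s × 0.43 s × 1000 mL/L = 415.68 mL.
R = (PIP − Pplat)/V̇ = (33.9 − 24.3) / 0.9667 = 9.6/0.9667 = 9.931 cmH2O·s/L.
C = Vt/(Pplat − PEEP) = 415.68 / (24.3 − 6) = 415.68/18.3 = 22.715 mL/cmH2O.
τ = R × C = 9.931 × 0.02272 L/cmH2O = 0.2256 s.
Fraction remaining = e^(−Te/τ) = e^(−0.43/0.2256) = 0.1487; trapped volume = 415.68 × 0.1487 = 61.812 mL.
Additional alveolar pressure from trapping ≈ V_trapped / C = 61.812 / 22.715 = 2.721 cmH2O.

2.7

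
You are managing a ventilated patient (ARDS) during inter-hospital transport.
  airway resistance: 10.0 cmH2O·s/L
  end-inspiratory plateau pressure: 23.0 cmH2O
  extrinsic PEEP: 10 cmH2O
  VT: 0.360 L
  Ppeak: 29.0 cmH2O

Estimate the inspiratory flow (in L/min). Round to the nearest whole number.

flow = (PIP − Pplat) / Raw = (29.0 − 23.0) / 10.0 = 0.6 L/s × 60 = 36.0 L/min.

36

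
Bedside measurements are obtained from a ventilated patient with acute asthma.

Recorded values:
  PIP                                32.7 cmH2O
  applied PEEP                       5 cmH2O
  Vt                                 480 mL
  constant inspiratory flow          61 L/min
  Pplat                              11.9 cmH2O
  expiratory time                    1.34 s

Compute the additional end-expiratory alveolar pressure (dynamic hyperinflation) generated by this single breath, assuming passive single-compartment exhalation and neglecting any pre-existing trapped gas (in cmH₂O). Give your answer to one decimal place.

2.7

Flow: 61 L/min ÷ 60 = 1.0167 L/s.
R = (PIP − Pplat)/V̇ = (32.7 − 11.9) / 1.0167 = 20.8/1.0167 = 20.458 cmH2O·s/L.
C = Vt/(Pplat − PEEP) = 480.0 / (11.9 − 5) = 480.0/6.9 = 69.565 mL/cmH2O.
τ = R × C = 20.458 × 0.06957 L/cmH2O = 1.423 s.
Fraction remaining = e^(−Te/τ) = e^(−1.34/1.423) = 0.39; trapped volume = 480.0 × 0.39 = 187.2 mL.
Additional alveolar pressure from trapping ≈ V_trapped / C = 187.2 / 69.565 = 2.691 cmH2O.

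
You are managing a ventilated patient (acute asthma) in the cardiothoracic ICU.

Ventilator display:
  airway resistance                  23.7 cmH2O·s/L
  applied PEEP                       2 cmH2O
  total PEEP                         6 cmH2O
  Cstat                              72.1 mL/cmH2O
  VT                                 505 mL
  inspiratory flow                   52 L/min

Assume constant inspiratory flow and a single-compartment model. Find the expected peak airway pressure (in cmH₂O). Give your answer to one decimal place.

Flow: 52 L/min ÷ 60 = 0.8667 L/s.
Total PEEP = 6 cmH2O (set 2 + intrinsic 4); this is the baseline alveolar pressure.
Equation of motion (constant flow): PIP = Vt/C + R·V̇ + PEEP.
PIP = 505/72.1 + 23.7×0.8667 + 6 = 7.004 + 20.541 + 6 = 33.545 cmH2O.

33.5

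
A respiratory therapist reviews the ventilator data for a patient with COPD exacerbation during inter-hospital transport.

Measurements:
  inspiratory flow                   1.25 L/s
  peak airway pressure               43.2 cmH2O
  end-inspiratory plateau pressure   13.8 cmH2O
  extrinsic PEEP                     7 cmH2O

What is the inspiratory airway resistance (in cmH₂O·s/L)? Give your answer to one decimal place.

23.5

Raw = (PIP − Pplat) / flow = (43.2 − 13.8) / 1.25 = 29.4 / 1.25 = 23.52 cmH2O·s/L.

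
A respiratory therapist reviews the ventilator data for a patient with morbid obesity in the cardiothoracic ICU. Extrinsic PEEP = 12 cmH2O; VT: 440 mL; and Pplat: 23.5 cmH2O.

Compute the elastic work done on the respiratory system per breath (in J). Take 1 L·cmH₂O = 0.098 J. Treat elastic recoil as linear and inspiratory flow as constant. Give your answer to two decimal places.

Elastic work ≈ ½ × (Pplat − PEEP) × Vt = 0.5 × (23.5 − 12) × 0.440 L = 0.5 × 11.5 × 0.440 = 2.53 L·cmH2O.
× 0.098 J/(L·cmH2O) → 0.2479 J.

0.25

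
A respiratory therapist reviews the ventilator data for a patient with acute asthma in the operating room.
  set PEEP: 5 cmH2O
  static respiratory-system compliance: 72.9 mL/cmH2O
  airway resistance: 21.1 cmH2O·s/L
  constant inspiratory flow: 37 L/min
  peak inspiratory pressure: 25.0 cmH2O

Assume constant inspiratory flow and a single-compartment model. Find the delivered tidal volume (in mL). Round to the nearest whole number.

Flow: 37 L/min ÷ 60 = 0.6167 L/s.
Equation of motion (constant flow): PIP = Vt/C + R·V̇ + PEEP.
Vt/C = PIP − R·V̇ − PEEP = 25.0 − 13.012 − 5 = 6.988 cmH2O.
Vt = C × 6.988 = 72.9 × 6.988 = 509.43 mL.

509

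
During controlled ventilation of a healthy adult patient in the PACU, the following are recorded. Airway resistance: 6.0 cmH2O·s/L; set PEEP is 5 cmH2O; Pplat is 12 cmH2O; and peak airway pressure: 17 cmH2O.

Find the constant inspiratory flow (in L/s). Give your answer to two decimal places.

flow = (PIP − Pplat) / Raw = 5.0 / 6.0 = 0.8333 L/s.

0.83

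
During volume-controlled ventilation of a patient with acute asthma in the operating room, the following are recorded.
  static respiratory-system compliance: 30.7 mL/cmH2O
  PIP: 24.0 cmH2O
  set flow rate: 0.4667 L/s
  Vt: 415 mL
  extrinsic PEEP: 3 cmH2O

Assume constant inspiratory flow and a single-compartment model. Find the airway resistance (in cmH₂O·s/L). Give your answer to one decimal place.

16.0

Equation of motion (constant flow): PIP = Vt/C + R·V̇ + PEEP.
R·V̇ = PIP − Vt/C − PEEP = 24.0 − 415/30.7 − 3 = 24.0 − 13.518 − 3 = 7.482 cmH2O.
R = 7.482 / 0.4667 = 16.032 cmH2O·s/L.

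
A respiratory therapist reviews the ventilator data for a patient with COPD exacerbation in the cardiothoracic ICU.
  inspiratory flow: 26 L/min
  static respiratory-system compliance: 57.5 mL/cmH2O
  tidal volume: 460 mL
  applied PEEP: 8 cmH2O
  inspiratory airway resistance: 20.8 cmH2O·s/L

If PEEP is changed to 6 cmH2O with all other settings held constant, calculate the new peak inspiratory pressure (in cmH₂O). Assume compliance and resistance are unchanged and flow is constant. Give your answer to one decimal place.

23.0

Flow: 26 L/min ÷ 60 = 0.4333 L/s.
PIP = Vt/C + R·V̇ + PEEP (constant-flow equation of motion).
Only the baseline term changes: ΔPIP = ΔPEEP = 6 − 8 = -2.0 cmH2O.
Original PIP = 460/57.5 + 20.8×0.4333 + 8 = 25.013 cmH2O; new PIP = 25.013 + (-2.0) = 23.013 cmH2O.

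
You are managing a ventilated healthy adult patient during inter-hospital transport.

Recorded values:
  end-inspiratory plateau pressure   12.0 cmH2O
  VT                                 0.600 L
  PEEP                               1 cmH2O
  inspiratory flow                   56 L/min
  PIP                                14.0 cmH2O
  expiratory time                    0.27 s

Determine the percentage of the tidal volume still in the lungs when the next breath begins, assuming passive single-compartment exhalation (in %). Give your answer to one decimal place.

9.9

Flow: 56 L/min ÷ 60 = 0.9333 L/s.
R = (PIP − Pplat)/V̇ = (14.0 − 12.0) / 0.9333 = 2.0/0.9333 = 2.143 cmH2O·s/L.
C = Vt/(Pplat − PEEP) = 600.0 / (12.0 − 1) = 600.0/11.0 = 54.545 mL/cmH2O.
τ = R × C = 2.143 × 0.05455 L/cmH2O = 0.1169 s.
Fraction remaining at end-expiration = e^(−Te/τ) = e^(−0.27/0.1169) = 0.09929 → 9.929%.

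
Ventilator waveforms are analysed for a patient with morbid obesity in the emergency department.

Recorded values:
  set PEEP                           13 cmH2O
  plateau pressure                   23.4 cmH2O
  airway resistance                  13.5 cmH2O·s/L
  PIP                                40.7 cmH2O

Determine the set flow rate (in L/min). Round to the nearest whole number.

flow = (PIP − Pplat) / Raw = (40.7 − 23.4) / 13.5 = 1.281 L/s × 60 = 76.86 L/min.

77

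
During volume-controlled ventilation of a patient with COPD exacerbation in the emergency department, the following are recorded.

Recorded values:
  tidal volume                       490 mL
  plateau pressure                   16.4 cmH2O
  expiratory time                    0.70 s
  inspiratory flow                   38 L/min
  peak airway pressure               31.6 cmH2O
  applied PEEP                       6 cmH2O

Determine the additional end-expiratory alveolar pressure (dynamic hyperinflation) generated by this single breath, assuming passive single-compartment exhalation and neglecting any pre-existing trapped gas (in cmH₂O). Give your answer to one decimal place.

5.6

Flow: 38 L/min ÷ 60 = 0.6333 L/s.
R = (PIP − Pplat)/V̇ = (31.6 − 16.4) / 0.6333 = 15.2/0.6333 = 24.001 cmH2O·s/L.
C = Vt/(Pplat − PEEP) = 490.0 / (16.4 − 6) = 490.0/10.4 = 47.115 mL/cmH2O.
τ = R × C = 24.001 × 0.04712 L/cmH2O = 1.131 s.
Fraction remaining = e^(−Te/τ) = e^(−0.70/1.131) = 0.5385; trapped volume = 490.0 × 0.5385 = 263.87 mL.
Additional alveolar pressure from trapping ≈ V_trapped / C = 263.87 / 47.115 = 5.601 cmH2O.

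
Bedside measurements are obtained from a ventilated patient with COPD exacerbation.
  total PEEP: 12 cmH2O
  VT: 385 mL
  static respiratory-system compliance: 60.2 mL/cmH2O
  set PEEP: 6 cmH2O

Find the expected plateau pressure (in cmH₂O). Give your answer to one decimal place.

End-expiratory occlusion gives total PEEP = 12 cmH2O (intrinsic PEEP = 12 − 6 = 6). Use total PEEP for the elastic gradient.
Pplat = PEEPtotal + Vt / Cstat = 12 + 385 / 60.2 = 12 + 6.395 = 18.395 cmH2O.

18.4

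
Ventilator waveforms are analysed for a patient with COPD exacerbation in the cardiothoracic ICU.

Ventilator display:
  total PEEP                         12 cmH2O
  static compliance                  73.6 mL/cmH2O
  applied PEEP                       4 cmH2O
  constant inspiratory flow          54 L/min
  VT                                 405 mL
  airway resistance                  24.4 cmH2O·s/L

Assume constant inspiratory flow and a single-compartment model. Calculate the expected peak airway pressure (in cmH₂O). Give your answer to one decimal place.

39.5

Flow: 54 L/min ÷ 60 = 0.9 L/s.
Total PEEP = 12 cmH2O (set 4 + intrinsic 8); this is the baseline alveolar pressure.
Equation of motion (constant flow): PIP = Vt/C + R·V̇ + PEEP.
PIP = 405/73.6 + 24.4×0.9 + 12 = 5.503 + 21.96 + 12 = 39.463 cmH2O.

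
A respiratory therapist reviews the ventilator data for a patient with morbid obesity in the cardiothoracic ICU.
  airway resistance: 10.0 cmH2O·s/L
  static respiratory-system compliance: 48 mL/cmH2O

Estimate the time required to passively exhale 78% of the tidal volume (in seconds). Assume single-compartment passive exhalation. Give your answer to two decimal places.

τ = R × C = 10.0 × 48 mL/cmH2O = 10.0 × 0.048 L/cmH2O = 0.48 s.
Exhaled fraction f = 1 − e^(−t/τ) → t = −τ·ln(1 − f) = −0.48·ln(0.22) = 0.7268 s.

0.73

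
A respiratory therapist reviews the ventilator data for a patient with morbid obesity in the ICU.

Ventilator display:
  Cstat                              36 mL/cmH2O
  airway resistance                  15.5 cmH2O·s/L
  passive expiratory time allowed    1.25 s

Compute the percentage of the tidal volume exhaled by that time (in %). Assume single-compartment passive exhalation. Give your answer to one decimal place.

89.4

τ = R × C = 15.5 × 36 mL/cmH2O = 15.5 × 0.036 L/cmH2O = 0.558 s.
Passive exhalation: V(t)/V₀ = e^(−t/τ) = e^(−1.25/0.558) = 0.1064.
Fraction exhaled = 1 − 0.1064 = 0.8936 → 89.36%.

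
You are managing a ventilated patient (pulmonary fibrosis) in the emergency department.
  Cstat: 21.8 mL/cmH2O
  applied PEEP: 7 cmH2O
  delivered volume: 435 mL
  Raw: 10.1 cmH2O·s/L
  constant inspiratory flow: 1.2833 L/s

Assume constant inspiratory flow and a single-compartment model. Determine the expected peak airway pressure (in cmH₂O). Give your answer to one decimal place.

Equation of motion (constant flow): PIP = Vt/C + R·V̇ + PEEP.
PIP = 435/21.8 + 10.1×1.2833 + 7 = 19.954 + 12.961 + 7 = 39.915 cmH2O.

39.9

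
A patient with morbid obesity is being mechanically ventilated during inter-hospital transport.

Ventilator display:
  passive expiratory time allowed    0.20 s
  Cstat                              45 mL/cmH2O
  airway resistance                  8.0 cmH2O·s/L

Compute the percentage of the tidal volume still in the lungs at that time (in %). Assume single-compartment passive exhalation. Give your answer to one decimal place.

57.4

τ = R × C = 8.0 × 45 mL/cmH2O = 8.0 × 0.045 L/cmH2O = 0.36 s.
Passive exhalation: V(t)/V₀ = e^(−t/τ) = e^(−0.20/0.36) = 0.5738.
Fraction remaining = 0.5738 → 57.38%.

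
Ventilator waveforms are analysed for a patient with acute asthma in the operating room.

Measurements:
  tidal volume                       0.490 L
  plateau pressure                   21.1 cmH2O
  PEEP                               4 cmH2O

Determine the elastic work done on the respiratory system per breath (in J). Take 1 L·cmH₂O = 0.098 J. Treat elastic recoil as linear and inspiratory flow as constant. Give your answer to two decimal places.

0.41

Elastic work ≈ ½ × (Pplat − PEEP) × Vt = 0.5 × (21.1 − 4) × 0.490 L = 0.5 × 17.1 × 0.490 = 4.19 L·cmH2O.
× 0.098 J/(L·cmH2O) → 0.4106 J.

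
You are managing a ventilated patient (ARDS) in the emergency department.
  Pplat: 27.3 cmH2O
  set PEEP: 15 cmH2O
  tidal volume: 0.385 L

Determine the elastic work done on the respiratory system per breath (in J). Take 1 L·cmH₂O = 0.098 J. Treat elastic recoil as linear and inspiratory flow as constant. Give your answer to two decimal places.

Elastic work ≈ ½ × (Pplat − PEEP) × Vt = 0.5 × (27.3 − 15) × 0.385 L = 0.5 × 12.3 × 0.385 = 2.368 L·cmH2O.
× 0.098 J/(L·cmH2O) → 0.2321 J.

0.23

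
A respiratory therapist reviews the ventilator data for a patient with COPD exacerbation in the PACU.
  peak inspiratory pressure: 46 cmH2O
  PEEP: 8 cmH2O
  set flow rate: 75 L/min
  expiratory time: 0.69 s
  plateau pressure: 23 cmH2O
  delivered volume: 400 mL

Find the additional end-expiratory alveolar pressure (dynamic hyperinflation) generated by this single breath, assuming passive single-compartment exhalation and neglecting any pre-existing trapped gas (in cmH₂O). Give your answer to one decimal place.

3.7

Flow: 75 L/min ÷ 60 = 1.25 L/s.
R = (PIP − Pplat)/V̇ = (46 − 23) / 1.25 = 23.0/1.25 = 18.4 cmH2O·s/L.
C = Vt/(Pplat − PEEP) = 400.0 / (23 − 8) = 400.0/15.0 = 26.667 mL/cmH2O.
τ = R × C = 18.4 × 0.02667 L/cmH2O = 0.4907 s.
Fraction remaining = e^(−Te/τ) = e^(−0.69/0.4907) = 0.2451; trapped volume = 400.0 × 0.2451 = 98.04 mL.
Additional alveolar pressure from trapping ≈ V_trapped / C = 98.04 / 26.667 = 3.676 cmH2O.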